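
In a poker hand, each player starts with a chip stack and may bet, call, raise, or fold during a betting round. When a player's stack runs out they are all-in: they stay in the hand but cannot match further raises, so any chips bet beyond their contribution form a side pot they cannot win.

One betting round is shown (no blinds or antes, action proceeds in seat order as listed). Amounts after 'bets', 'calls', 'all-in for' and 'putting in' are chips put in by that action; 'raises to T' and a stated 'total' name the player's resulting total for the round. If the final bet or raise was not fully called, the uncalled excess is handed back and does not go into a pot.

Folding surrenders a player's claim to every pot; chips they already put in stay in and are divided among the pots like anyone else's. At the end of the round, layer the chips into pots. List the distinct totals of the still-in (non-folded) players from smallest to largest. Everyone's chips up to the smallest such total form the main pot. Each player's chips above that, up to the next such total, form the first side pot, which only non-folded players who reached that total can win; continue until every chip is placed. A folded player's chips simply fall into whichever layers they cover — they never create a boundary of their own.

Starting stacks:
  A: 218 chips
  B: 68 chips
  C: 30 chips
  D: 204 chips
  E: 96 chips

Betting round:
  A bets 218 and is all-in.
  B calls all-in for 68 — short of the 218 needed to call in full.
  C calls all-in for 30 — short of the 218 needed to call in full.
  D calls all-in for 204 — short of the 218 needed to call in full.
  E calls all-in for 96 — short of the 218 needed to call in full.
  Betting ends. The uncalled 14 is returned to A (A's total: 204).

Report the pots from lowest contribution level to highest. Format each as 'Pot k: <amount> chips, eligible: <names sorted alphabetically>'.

Pot 1: 150 chips, eligible: A, B, C, D, E
Pot 2: 152 chips, eligible: A, B, D, E
Pot 3: 84 chips, eligible: A, D, E
Pot 4: 216 chips, eligible: A, D

Derivation:
Contributions (after 14 returned to A): A=204, B=68, C=30, D=204, E=96
Pot levels (distinct totals of non-folded players): 30, 68, 96, 204
Layer 1-30: 30 each from A, B, C, D, E = 30*5 = 150 chips; eligible A, B, C, D, E
Layer 31-68: 38 each from A, B, D, E = 38*4 = 152 chips; eligible A, B, D, E
Layer 69-96: 28 each from A, D, E = 28*3 = 84 chips; eligible A, D, E
Layer 97-204: 108 each from A, D = 108*2 = 216 chips; eligible A, D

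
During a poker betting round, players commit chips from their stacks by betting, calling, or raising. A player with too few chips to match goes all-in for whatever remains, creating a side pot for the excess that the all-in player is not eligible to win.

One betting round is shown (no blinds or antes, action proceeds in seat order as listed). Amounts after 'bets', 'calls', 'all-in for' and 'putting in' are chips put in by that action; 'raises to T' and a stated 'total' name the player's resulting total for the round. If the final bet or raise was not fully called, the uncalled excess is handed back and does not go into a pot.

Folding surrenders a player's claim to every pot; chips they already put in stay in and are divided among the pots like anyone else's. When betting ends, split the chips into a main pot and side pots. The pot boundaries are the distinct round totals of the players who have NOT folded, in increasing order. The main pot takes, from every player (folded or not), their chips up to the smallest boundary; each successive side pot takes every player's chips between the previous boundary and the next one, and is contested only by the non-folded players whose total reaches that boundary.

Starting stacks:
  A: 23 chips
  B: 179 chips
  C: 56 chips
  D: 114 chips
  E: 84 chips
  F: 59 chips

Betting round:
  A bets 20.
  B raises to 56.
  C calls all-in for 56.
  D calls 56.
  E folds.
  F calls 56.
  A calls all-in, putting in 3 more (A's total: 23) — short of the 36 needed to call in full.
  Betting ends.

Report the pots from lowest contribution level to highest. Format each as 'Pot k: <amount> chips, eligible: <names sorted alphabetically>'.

Contributions: A=23, B=56, C=56, D=56, F=56
Folded: E
Pot levels (distinct totals of non-folded players): 23, 56
Layer 1-23: 23 each from A, B, C, D, F = 23*5 = 115 chips; eligible A, B, C, D, F
Layer 24-56: 33 each from B, C, D, F = 33*4 = 132 chips; eligible B, C, D, F

Pot 1: 115 chips, eligible: A, B, C, D, F
Pot 2: 132 chips, eligible: B, C, D, F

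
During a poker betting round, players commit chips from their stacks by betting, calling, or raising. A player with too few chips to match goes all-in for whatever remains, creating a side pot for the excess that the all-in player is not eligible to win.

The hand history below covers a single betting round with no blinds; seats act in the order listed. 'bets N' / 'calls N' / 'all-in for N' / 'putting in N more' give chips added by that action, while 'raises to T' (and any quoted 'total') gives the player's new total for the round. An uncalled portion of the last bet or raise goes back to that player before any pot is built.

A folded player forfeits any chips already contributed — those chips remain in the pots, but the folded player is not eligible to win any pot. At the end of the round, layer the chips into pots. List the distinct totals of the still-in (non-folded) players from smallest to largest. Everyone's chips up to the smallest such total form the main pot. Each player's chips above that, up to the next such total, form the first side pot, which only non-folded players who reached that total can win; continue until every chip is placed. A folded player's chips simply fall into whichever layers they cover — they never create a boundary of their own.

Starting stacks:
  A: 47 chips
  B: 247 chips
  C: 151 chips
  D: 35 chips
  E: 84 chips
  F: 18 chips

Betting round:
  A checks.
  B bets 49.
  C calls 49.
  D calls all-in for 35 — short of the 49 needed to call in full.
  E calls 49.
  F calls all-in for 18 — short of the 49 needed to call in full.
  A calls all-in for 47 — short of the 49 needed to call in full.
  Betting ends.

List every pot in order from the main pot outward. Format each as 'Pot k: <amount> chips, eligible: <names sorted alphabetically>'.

Pot 1: 108 chips, eligible: A, B, C, D, E, F
Pot 2: 85 chips, eligible: A, B, C, D, E
Pot 3: 48 chips, eligible: A, B, C, E
Pot 4: 6 chips, eligible: B, C, E

Derivation:
Contributions: A=47, B=49, C=49, D=35, E=49, F=18
Pot levels (distinct totals of non-folded players): 18, 35, 47, 49
Layer 1-18: 18 each from A, B, C, D, E, F = 18*6 = 108 chips; eligible A, B, C, D, E, F
Layer 19-35: 17 each from A, B, C, D, E = 17*5 = 85 chips; eligible A, B, C, D, E
Layer 36-47: 12 each from A, B, C, E = 12*4 = 48 chips; eligible A, B, C, E
Layer 48-49: 2 each from B, C, E = 2*3 = 6 chips; eligible B, C, E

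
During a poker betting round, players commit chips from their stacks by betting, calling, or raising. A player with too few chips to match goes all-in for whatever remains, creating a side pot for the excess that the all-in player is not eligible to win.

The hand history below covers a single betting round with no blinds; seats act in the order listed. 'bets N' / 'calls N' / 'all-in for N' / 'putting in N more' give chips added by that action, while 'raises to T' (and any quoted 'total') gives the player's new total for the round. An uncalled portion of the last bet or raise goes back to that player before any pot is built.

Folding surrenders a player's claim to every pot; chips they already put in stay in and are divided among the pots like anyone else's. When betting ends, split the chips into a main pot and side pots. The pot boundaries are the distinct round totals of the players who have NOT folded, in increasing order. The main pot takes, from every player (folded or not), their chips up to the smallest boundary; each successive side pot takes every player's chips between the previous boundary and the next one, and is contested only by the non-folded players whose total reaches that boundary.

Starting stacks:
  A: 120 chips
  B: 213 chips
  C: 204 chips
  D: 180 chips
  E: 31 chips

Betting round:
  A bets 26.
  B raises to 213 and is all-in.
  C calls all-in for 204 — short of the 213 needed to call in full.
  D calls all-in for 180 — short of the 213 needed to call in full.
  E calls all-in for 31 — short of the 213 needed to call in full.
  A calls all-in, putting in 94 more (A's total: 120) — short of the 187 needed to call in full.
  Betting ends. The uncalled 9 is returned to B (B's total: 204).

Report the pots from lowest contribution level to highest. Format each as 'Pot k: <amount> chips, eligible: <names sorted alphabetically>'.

Pot 1: 155 chips, eligible: A, B, C, D, E
Pot 2: 356 chips, eligible: A, B, C, D
Pot 3: 180 chips, eligible: B, C, D
Pot 4: 48 chips, eligible: B, C

Derivation:
Contributions (after 9 returned to B): A=120, B=204, C=204, D=180, E=31
Pot levels (distinct totals of non-folded players): 31, 120, 180, 204
Layer 1-31: 31 each from A, B, C, D, E = 31*5 = 155 chips; eligible A, B, C, D, E
Layer 32-120: 89 each from A, B, C, D = 89*4 = 356 chips; eligible A, B, C, D
Layer 121-180: 60 each from B, C, D = 60*3 = 180 chips; eligible B, C, D
Layer 181-204: 24 each from B, C = 24*2 = 48 chips; eligible B, C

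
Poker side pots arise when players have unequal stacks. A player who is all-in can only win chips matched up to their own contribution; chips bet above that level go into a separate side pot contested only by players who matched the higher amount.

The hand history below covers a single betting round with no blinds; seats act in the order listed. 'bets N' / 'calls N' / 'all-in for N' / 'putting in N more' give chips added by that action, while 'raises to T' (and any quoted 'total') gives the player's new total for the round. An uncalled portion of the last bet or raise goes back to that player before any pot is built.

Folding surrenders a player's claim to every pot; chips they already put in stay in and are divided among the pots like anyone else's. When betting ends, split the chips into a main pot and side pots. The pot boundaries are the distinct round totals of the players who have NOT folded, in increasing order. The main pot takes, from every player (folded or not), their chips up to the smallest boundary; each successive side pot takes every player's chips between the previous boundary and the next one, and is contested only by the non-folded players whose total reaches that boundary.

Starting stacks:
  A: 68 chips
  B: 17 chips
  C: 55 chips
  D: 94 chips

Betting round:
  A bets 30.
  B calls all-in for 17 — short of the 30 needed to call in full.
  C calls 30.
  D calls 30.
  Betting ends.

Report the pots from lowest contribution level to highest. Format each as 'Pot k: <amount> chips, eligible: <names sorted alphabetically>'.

Contributions: A=30, B=17, C=30, D=30
Pot levels (distinct totals of non-folded players): 17, 30
Layer 1-17: 17 each from A, B, C, D = 17*4 = 68 chips; eligible A, B, C, D
Layer 18-30: 13 each from A, C, D = 13*3 = 39 chips; eligible A, C, D

Pot 1: 68 chips, eligible: A, B, C, D
Pot 2: 39 chips, eligible: A, C, D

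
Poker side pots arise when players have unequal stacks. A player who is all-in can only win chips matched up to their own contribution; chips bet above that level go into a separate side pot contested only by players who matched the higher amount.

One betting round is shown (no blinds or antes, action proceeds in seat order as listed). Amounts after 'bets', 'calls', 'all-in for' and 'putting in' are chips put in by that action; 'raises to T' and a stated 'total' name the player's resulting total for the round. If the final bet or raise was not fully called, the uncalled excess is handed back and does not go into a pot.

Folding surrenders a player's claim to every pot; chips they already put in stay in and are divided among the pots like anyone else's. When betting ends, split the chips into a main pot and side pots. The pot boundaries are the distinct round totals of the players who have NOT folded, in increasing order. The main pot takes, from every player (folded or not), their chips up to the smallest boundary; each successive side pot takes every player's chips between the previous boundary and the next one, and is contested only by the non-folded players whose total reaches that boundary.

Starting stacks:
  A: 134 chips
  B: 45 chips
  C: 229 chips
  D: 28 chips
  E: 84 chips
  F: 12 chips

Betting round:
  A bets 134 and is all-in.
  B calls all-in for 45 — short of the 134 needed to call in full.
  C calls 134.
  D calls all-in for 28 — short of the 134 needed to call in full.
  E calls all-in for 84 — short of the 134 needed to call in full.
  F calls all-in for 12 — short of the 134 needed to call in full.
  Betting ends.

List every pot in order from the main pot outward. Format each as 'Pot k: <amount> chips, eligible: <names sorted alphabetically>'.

Pot 1: 72 chips, eligible: A, B, C, D, E, F
Pot 2: 80 chips, eligible: A, B, C, D, E
Pot 3: 68 chips, eligible: A, B, C, E
Pot 4: 117 chips, eligible: A, C, E
Pot 5: 100 chips, eligible: A, C

Derivation:
Contributions: A=134, B=45, C=134, D=28, E=84, F=12
Pot levels (distinct totals of non-folded players): 12, 28, 45, 84, 134
Layer 1-12: 12 each from A, B, C, D, E, F = 12*6 = 72 chips; eligible A, B, C, D, E, F
Layer 13-28: 16 each from A, B, C, D, E = 16*5 = 80 chips; eligible A, B, C, D, E
Layer 29-45: 17 each from A, B, C, E = 17*4 = 68 chips; eligible A, B, C, E
Layer 46-84: 39 each from A, C, E = 39*3 = 117 chips; eligible A, C, E
Layer 85-134: 50 each from A, C = 50*2 = 100 chips; eligible A, C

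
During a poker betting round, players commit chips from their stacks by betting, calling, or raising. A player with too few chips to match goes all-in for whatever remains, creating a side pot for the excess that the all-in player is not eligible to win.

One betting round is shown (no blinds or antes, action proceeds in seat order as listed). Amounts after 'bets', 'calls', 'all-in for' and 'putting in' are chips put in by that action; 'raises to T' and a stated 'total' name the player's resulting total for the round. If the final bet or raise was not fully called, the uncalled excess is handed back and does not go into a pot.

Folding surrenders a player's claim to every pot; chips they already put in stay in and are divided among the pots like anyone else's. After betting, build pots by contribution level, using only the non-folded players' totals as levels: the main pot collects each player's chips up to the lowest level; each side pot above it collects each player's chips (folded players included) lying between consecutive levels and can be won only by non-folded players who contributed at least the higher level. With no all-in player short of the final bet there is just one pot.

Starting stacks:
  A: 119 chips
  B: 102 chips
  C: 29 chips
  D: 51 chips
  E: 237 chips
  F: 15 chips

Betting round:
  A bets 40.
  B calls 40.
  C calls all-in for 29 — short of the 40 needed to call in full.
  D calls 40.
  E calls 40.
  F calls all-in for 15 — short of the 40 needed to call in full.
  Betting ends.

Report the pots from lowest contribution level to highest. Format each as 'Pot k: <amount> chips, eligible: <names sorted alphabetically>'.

Pot 1: 90 chips, eligible: A, B, C, D, E, F
Pot 2: 70 chips, eligible: A, B, C, D, E
Pot 3: 44 chips, eligible: A, B, D, E

Derivation:
Contributions: A=40, B=40, C=29, D=40, E=40, F=15
Pot levels (distinct totals of non-folded players): 15, 29, 40
Layer 1-15: 15 each from A, B, C, D, E, F = 15*6 = 90 chips; eligible A, B, C, D, E, F
Layer 16-29: 14 each from A, B, C, D, E = 14*5 = 70 chips; eligible A, B, C, D, E
Layer 30-40: 11 each from A, B, D, E = 11*4 = 44 chips; eligible A, B, D, E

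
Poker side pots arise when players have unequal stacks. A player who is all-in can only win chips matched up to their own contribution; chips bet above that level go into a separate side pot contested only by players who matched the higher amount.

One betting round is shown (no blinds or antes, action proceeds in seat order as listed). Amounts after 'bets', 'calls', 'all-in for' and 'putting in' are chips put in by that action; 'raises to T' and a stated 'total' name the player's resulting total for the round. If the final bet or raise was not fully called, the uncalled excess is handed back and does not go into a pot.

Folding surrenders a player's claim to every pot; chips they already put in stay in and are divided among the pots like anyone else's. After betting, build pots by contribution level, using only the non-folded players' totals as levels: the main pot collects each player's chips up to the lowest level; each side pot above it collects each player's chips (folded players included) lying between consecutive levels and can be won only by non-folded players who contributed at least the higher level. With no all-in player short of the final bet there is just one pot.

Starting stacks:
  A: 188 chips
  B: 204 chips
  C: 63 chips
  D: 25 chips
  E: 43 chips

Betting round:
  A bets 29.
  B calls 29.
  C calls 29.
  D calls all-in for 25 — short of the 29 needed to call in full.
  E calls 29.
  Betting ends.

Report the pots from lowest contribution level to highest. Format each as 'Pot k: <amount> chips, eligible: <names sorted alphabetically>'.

Contributions: A=29, B=29, C=29, D=25, E=29
Pot levels (distinct totals of non-folded players): 25, 29
Layer 1-25: 25 each from A, B, C, D, E = 25*5 = 125 chips; eligible A, B, C, D, E
Layer 26-29: 4 each from A, B, C, E = 4*4 = 16 chips; eligible A, B, C, E

Pot 1: 125 chips, eligible: A, B, C, D, E
Pot 2: 16 chips, eligible: A, B, C, E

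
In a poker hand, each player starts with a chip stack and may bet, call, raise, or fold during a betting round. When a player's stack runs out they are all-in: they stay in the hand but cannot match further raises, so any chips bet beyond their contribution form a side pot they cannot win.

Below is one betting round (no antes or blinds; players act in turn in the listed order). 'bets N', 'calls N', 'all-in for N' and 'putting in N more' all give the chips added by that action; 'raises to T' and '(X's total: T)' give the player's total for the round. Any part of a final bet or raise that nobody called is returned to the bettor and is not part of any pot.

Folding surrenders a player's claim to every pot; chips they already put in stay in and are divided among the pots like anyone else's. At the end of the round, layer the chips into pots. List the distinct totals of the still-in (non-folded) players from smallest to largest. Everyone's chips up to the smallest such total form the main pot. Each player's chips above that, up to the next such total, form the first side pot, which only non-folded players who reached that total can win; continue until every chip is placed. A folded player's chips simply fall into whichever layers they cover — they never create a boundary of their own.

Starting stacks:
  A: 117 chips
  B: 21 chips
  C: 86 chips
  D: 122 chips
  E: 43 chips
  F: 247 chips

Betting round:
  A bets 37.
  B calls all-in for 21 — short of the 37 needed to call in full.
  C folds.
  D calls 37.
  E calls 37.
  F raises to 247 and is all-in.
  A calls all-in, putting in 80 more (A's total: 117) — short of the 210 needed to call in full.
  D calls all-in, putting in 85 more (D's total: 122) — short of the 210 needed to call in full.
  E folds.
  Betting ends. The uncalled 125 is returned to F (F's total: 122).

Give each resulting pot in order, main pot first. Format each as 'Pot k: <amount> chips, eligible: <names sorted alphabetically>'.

Contributions (after 125 returned to F): A=117, B=21, D=122, E=37, F=122
Folded: C, E
Pot levels (distinct totals of non-folded players): 21, 117, 122
Layer 1-21: 21 each from A, B, D, E, F = 21*5 = 105 chips; eligible A, B, D, F
Layer 22-117: A 96 + D 96 + E 16 + F 96 = 304 chips; eligible A, D, F
Layer 118-122: 5 each from D, F = 5*2 = 10 chips; eligible D, F

Pot 1: 105 chips, eligible: A, B, D, F
Pot 2: 304 chips, eligible: A, D, F
Pot 3: 10 chips, eligible: D, F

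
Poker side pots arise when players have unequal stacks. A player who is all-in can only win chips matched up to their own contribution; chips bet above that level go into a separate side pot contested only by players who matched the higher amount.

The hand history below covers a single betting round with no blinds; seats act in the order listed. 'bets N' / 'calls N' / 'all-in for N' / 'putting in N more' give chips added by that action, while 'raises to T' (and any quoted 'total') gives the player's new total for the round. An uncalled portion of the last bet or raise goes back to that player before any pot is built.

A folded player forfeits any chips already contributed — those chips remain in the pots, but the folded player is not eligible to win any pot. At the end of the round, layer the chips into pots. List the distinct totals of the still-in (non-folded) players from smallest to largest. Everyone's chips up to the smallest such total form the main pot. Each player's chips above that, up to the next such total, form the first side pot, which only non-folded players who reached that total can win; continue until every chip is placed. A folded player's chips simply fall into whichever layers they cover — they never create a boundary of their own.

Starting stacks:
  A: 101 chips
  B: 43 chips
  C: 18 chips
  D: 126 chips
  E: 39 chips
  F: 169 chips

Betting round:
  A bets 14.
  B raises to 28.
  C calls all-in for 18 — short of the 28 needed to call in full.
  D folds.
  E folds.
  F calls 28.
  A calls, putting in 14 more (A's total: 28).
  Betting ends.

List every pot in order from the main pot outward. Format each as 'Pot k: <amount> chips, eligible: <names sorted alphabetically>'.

Contributions: A=28, B=28, C=18, F=28
Folded: D, E
Pot levels (distinct totals of non-folded players): 18, 28
Layer 1-18: 18 each from A, B, C, F = 18*4 = 72 chips; eligible A, B, C, F
Layer 19-28: 10 each from A, B, F = 10*3 = 30 chips; eligible A, B, F

Pot 1: 72 chips, eligible: A, B, C, F
Pot 2: 30 chips, eligible: A, B, F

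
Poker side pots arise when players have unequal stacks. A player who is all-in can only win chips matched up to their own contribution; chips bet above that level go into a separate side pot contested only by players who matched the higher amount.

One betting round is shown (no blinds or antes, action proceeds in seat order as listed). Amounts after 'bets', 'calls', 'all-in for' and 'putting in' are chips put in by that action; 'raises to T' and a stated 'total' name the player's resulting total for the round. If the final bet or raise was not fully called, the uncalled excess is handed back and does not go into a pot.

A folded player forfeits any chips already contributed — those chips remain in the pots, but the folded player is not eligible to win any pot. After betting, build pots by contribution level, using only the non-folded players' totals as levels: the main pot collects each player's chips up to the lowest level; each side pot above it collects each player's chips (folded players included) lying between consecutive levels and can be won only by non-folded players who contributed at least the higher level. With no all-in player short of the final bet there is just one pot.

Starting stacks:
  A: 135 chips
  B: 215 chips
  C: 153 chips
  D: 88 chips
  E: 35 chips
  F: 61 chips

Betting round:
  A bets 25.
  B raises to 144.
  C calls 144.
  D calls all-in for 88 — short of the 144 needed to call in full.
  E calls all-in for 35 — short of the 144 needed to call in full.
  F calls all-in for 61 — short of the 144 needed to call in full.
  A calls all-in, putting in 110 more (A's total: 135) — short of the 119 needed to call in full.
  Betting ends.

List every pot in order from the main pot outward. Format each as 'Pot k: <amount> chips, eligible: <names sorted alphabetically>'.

Pot 1: 210 chips, eligible: A, B, C, D, E, F
Pot 2: 130 chips, eligible: A, B, C, D, F
Pot 3: 108 chips, eligible: A, B, C, D
Pot 4: 141 chips, eligible: A, B, C
Pot 5: 18 chips, eligible: B, C

Derivation:
Contributions: A=135, B=144, C=144, D=88, E=35, F=61
Pot levels (distinct totals of non-folded players): 35, 61, 88, 135, 144
Layer 1-35: 35 each from A, B, C, D, E, F = 35*6 = 210 chips; eligible A, B, C, D, E, F
Layer 36-61: 26 each from A, B, C, D, F = 26*5 = 130 chips; eligible A, B, C, D, F
Layer 62-88: 27 each from A, B, C, D = 27*4 = 108 chips; eligible A, B, C, D
Layer 89-135: 47 each from A, B, C = 47*3 = 141 chips; eligible A, B, C
Layer 136-144: 9 each from B, C = 9*2 = 18 chips; eligible B, C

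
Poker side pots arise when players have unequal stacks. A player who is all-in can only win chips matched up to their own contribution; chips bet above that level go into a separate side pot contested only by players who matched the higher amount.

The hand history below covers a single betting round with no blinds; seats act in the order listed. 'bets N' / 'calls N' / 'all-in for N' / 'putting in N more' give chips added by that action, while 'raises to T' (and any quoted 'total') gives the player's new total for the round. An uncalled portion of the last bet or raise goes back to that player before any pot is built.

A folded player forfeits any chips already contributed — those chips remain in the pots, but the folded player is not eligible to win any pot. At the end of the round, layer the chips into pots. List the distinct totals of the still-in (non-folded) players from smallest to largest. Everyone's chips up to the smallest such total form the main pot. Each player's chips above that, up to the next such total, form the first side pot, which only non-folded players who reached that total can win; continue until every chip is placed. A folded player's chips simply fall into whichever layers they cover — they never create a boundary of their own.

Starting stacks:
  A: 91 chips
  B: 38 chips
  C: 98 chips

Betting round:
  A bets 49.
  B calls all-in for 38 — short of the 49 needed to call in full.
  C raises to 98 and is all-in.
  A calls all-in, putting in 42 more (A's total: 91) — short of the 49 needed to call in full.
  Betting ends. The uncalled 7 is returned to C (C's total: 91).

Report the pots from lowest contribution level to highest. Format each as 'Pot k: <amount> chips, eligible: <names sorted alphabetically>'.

Contributions (after 7 returned to C): A=91, B=38, C=91
Pot levels (distinct totals of non-folded players): 38, 91
Layer 1-38: 38 each from A, B, C = 38*3 = 114 chips; eligible A, B, C
Layer 39-91: 53 each from A, C = 53*2 = 106 chips; eligible A, C

Pot 1: 114 chips, eligible: A, B, C
Pot 2: 106 chips, eligible: A, C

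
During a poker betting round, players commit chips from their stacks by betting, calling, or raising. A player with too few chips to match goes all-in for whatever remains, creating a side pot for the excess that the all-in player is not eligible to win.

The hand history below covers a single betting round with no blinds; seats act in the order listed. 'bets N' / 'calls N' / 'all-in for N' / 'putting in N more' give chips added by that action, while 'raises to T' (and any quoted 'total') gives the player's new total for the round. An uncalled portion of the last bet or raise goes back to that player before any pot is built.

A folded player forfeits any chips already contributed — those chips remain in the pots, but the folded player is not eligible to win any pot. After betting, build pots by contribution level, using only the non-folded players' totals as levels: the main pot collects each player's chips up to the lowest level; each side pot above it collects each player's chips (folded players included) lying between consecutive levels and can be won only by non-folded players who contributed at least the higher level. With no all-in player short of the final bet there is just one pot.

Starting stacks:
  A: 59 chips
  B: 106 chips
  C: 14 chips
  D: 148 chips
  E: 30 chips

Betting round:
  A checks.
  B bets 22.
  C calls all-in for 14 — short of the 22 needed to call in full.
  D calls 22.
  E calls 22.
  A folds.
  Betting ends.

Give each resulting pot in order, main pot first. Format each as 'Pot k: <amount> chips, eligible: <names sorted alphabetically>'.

Contributions: B=22, C=14, D=22, E=22
Folded: A
Pot levels (distinct totals of non-folded players): 14, 22
Layer 1-14: 14 each from B, C, D, E = 14*4 = 56 chips; eligible B, C, D, E
Layer 15-22: 8 each from B, D, E = 8*3 = 24 chips; eligible B, D, E

Pot 1: 56 chips, eligible: B, C, D, E
Pot 2: 24 chips, eligible: B, D, E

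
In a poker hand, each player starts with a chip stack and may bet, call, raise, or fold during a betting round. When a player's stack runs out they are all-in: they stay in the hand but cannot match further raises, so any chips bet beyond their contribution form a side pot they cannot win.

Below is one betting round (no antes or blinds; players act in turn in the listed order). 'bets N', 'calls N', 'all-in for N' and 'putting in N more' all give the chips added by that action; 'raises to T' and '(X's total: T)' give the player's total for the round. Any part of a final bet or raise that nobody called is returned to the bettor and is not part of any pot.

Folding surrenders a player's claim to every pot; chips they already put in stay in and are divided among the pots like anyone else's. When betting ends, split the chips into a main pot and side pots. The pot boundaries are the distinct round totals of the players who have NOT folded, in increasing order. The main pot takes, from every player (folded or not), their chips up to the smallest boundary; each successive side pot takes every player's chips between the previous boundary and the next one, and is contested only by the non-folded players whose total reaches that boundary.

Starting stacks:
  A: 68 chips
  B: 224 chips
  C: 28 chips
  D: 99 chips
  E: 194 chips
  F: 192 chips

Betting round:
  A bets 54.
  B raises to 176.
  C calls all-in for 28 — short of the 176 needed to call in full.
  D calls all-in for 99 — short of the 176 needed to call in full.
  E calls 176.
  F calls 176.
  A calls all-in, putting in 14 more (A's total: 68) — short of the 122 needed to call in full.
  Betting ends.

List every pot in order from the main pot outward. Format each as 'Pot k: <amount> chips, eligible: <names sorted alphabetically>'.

Pot 1: 168 chips, eligible: A, B, C, D, E, F
Pot 2: 200 chips, eligible: A, B, D, E, F
Pot 3: 124 chips, eligible: B, D, E, F
Pot 4: 231 chips, eligible: B, E, F

Derivation:
Contributions: A=68, B=176, C=28, D=99, E=176, F=176
Pot levels (distinct totals of non-folded players): 28, 68, 99, 176
Layer 1-28: 28 each from A, B, C, D, E, F = 28*6 = 168 chips; eligible A, B, C, D, E, F
Layer 29-68: 40 each from A, B, D, E, F = 40*5 = 200 chips; eligible A, B, D, E, F
Layer 69-99: 31 each from B, D, E, F = 31*4 = 124 chips; eligible B, D, E, F
Layer 100-176: 77 each from B, E, F = 77*3 = 231 chips; eligible B, E, F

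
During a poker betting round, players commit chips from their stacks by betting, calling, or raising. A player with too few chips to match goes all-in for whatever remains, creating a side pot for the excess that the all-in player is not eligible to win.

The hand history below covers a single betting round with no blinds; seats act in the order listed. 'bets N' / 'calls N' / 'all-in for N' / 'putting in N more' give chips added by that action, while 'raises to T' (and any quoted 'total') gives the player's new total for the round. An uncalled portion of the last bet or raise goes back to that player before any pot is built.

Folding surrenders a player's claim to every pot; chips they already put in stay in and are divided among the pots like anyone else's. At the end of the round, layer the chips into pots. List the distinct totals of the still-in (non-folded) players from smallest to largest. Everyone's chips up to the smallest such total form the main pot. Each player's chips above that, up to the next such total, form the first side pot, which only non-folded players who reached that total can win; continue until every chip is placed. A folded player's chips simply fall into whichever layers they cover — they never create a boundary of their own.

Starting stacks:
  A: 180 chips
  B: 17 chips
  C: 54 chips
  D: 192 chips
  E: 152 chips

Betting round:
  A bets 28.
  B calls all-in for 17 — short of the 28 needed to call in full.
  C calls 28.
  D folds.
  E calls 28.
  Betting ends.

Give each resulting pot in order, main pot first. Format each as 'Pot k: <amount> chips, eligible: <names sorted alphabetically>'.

Pot 1: 68 chips, eligible: A, B, C, E
Pot 2: 33 chips, eligible: A, C, E

Derivation:
Contributions: A=28, B=17, C=28, E=28
Folded: D
Pot levels (distinct totals of non-folded players): 17, 28
Layer 1-17: 17 each from A, B, C, E = 17*4 = 68 chips; eligible A, B, C, E
Layer 18-28: 11 each from A, C, E = 11*3 = 33 chips; eligible A, C, E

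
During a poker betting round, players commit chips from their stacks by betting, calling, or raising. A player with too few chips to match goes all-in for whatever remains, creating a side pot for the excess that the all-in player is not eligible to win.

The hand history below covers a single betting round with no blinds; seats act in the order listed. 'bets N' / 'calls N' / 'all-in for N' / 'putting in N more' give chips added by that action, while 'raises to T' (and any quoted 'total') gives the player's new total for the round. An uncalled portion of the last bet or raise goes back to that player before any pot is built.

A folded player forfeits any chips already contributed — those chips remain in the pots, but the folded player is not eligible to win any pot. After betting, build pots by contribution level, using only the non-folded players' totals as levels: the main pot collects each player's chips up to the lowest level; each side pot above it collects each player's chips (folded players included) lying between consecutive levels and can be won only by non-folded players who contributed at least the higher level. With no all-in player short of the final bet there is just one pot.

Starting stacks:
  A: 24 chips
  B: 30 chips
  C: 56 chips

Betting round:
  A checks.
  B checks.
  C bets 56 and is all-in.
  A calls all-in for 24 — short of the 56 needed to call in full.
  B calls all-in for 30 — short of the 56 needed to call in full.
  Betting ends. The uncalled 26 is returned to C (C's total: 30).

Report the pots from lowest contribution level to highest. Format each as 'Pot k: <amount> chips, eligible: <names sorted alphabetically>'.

Contributions (after 26 returned to C): A=24, B=30, C=30
Pot levels (distinct totals of non-folded players): 24, 30
Layer 1-24: 24 each from A, B, C = 24*3 = 72 chips; eligible A, B, C
Layer 25-30: 6 each from B, C = 6*2 = 12 chips; eligible B, C

Pot 1: 72 chips, eligible: A, B, C
Pot 2: 12 chips, eligible: B, C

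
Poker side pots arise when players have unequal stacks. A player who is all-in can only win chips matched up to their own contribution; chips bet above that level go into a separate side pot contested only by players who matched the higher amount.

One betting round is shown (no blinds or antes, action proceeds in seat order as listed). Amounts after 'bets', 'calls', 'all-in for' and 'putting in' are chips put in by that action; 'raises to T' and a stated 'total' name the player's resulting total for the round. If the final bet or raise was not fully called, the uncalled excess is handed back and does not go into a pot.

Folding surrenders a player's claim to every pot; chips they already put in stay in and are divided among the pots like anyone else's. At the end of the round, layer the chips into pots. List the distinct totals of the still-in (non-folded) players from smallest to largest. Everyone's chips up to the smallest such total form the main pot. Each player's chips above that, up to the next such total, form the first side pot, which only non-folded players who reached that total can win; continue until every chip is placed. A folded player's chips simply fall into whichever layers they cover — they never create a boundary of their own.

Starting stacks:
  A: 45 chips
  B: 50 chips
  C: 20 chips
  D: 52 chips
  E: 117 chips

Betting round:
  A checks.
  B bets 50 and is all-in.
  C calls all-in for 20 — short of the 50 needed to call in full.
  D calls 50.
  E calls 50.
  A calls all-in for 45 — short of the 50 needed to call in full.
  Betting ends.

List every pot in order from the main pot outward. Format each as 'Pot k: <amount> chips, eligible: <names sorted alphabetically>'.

Pot 1: 100 chips, eligible: A, B, C, D, E
Pot 2: 100 chips, eligible: A, B, D, E
Pot 3: 15 chips, eligible: B, D, E

Derivation:
Contributions: A=45, B=50, C=20, D=50, E=50
Pot levels (distinct totals of non-folded players): 20, 45, 50
Layer 1-20: 20 each from A, B, C, D, E = 20*5 = 100 chips; eligible A, B, C, D, E
Layer 21-45: 25 each from A, B, D, E = 25*4 = 100 chips; eligible A, B, D, E
Layer 46-50: 5 each from B, D, E = 5*3 = 15 chips; eligible B, D, E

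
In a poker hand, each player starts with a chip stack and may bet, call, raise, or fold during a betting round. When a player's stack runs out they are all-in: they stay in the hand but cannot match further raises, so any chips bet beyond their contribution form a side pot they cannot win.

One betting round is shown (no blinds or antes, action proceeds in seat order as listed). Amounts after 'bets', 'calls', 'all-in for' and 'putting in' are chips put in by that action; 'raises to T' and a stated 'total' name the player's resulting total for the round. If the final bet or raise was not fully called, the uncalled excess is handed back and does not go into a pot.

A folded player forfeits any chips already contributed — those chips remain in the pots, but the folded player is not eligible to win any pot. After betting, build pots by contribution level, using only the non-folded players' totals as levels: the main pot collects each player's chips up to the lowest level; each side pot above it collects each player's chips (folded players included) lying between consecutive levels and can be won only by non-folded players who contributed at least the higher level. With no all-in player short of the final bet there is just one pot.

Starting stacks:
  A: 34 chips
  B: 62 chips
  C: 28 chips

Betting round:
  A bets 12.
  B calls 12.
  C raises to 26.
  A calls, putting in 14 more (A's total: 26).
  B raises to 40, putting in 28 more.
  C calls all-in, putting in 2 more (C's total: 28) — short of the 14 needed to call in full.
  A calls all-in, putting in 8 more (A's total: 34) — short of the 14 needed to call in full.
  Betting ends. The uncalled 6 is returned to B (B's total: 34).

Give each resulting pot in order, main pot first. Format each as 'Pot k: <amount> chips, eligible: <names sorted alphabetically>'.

Pot 1: 84 chips, eligible: A, B, C
Pot 2: 12 chips, eligible: A, B

Derivation:
Contributions (after 6 returned to B): A=34, B=34, C=28
Pot levels (distinct totals of non-folded players): 28, 34
Layer 1-28: 28 each from A, B, C = 28*3 = 84 chips; eligible A, B, C
Layer 29-34: 6 each from A, B = 6*2 = 12 chips; eligible A, B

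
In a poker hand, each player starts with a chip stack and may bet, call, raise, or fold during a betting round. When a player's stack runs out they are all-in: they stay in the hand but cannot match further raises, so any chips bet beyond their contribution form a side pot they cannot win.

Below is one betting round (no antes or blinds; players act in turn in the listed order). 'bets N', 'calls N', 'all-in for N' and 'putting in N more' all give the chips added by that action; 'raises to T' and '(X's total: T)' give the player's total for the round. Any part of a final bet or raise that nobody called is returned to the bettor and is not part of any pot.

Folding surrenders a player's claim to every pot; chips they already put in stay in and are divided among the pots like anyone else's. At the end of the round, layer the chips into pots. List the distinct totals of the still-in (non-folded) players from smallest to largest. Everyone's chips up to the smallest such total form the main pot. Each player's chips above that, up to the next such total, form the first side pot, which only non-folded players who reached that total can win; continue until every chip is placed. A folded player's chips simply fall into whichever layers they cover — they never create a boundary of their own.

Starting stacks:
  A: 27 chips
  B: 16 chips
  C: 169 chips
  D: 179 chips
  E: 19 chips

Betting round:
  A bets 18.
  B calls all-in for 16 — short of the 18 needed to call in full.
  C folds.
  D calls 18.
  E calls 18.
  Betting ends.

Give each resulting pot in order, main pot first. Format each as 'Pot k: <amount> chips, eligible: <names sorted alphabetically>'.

Contributions: A=18, B=16, D=18, E=18
Folded: C
Pot levels (distinct totals of non-folded players): 16, 18
Layer 1-16: 16 each from A, B, D, E = 16*4 = 64 chips; eligible A, B, D, E
Layer 17-18: 2 each from A, D, E = 2*3 = 6 chips; eligible A, D, E

Pot 1: 64 chips, eligible: A, B, D, E
Pot 2: 6 chips, eligible: A, D, E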